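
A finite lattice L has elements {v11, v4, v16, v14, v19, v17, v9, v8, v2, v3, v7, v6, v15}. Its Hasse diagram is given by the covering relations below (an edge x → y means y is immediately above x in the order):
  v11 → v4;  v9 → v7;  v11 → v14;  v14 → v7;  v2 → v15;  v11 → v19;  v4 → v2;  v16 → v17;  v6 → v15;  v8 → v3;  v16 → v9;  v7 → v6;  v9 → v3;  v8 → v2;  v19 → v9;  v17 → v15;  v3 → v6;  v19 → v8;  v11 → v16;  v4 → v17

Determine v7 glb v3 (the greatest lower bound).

v9

Common lower bounds of {v7, v3}: v11, v16, v19, v9.
The greatest among these is v9.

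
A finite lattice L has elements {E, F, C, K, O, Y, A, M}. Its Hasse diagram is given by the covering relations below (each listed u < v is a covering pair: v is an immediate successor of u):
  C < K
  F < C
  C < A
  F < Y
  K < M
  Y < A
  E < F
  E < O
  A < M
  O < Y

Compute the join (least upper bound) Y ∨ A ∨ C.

Common upper bounds of {Y, A, C}: A, M.
The least among these is A.

A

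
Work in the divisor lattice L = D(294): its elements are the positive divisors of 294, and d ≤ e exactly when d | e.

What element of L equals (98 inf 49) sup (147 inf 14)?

98 ∧ 49 = 49
147 ∧ 14 = 7
49 ∨ 7 = 49

49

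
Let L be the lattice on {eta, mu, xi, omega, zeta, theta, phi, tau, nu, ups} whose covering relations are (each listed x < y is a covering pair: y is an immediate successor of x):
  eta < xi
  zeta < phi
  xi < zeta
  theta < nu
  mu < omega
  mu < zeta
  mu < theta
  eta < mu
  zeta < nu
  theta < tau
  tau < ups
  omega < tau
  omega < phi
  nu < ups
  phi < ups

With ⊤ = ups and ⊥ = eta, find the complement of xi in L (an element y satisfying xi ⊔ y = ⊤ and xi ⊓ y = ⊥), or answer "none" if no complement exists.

Need y with xi ∨ y = ups and xi ∧ y = eta.
Checking each element gives: tau.

tau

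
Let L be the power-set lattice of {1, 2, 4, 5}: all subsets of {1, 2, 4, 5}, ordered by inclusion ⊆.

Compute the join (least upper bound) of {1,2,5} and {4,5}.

{1,2,4,5}

Under ⊆, join is union: {1,2,5} ∪ {4,5} = {1,2,4,5}.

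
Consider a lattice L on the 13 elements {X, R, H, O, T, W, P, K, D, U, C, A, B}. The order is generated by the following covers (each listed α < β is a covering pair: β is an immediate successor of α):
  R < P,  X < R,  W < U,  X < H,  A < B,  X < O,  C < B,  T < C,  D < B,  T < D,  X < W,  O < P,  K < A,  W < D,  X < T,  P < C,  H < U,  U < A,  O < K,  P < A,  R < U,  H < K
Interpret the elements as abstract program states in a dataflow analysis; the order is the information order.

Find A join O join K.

Common upper bounds of {A, O, K}: A, B.
The least among these is A.

A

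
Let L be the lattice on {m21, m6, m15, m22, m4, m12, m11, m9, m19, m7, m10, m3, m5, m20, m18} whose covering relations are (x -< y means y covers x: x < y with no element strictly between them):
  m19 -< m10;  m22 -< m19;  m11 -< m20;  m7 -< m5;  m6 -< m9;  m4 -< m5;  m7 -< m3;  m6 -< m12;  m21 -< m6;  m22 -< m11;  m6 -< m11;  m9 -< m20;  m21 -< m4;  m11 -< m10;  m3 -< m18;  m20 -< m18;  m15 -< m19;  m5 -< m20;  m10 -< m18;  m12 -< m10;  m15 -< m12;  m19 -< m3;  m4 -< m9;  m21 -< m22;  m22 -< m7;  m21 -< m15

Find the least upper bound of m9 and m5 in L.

Common upper bounds of {m9, m5}: m18, m20.
The least among these is m20.

m20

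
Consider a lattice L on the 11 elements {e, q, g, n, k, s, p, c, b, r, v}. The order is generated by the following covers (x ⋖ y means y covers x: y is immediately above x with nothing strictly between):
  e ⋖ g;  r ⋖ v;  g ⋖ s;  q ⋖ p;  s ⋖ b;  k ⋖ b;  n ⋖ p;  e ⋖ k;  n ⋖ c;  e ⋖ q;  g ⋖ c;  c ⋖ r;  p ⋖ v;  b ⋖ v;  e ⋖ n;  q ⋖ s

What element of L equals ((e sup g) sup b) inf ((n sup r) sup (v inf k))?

b

e ∨ g = g
g ∨ b = b
n ∨ r = r
v ∧ k = k
r ∨ k = v
b ∧ v = b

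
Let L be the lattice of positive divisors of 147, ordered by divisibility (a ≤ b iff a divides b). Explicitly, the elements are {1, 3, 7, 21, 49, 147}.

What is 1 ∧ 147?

In the divisibility order, the meet is the greatest common divisor: gcd(1, 147) = 1.

1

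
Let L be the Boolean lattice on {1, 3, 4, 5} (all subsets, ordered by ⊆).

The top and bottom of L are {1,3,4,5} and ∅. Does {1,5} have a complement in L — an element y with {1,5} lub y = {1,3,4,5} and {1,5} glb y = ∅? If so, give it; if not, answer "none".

{3,4}

Need y with {1,5} ∨ y = {1,3,4,5} and {1,5} ∧ y = ∅.
Checking each element gives: {3,4}.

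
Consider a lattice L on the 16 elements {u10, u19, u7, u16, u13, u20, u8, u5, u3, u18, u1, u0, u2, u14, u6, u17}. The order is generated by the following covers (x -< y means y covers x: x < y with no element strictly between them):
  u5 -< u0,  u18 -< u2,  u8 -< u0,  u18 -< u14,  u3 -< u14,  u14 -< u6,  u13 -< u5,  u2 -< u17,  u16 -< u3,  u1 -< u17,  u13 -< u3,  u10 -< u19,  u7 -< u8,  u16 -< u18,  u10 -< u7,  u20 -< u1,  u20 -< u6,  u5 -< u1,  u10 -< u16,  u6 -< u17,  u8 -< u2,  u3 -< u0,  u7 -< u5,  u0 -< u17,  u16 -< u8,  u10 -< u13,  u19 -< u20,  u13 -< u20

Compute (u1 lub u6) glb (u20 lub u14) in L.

u1 ∨ u6 = u17
u20 ∨ u14 = u6
u17 ∧ u6 = u6

u6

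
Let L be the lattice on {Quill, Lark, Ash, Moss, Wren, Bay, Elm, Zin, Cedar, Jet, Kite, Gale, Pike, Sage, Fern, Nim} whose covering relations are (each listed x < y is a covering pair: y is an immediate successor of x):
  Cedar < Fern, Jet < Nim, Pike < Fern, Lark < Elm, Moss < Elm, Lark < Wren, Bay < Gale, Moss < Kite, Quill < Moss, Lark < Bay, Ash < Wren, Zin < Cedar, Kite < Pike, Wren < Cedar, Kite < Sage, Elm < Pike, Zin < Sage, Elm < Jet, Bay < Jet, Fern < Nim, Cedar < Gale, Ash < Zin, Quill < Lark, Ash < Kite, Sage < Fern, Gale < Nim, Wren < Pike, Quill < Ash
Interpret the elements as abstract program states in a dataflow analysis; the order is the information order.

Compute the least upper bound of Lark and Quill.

Common upper bounds of {Lark, Quill}: Bay, Cedar, Elm, Fern, Gale, Jet, Lark, Nim, Pike, Wren.
The least among these is Lark.

Lark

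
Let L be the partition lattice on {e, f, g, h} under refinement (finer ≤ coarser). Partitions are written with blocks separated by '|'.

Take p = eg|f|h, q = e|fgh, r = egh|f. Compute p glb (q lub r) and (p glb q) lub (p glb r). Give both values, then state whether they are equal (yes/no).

eg|f|h; eg|f|h; yes

q lub r = efgh, so p glb (q lub r) = eg|f|h glb efgh = eg|f|h.
p glb q = e|f|g|h and p glb r = eg|f|h, so (p glb q) lub (p glb r) = e|f|g|h lub eg|f|h = eg|f|h.
Equal: yes.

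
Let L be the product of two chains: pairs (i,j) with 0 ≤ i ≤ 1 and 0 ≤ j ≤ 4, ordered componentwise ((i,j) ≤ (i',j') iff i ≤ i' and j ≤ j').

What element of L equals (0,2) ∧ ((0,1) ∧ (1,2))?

(0,1)

(0,1) ∧ (1,2) = (0,1)
(0,2) ∧ (0,1) = (0,1)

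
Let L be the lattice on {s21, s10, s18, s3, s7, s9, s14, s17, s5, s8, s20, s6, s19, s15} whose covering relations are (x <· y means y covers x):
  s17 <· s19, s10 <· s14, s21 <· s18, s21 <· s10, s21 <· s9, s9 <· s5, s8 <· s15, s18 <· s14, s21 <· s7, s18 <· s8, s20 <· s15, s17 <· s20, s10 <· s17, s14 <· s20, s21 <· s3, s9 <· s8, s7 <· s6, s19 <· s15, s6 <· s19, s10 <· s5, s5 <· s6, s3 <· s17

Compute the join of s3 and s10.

s17

Common upper bounds of {s3, s10}: s15, s17, s19, s20.
The least among these is s17.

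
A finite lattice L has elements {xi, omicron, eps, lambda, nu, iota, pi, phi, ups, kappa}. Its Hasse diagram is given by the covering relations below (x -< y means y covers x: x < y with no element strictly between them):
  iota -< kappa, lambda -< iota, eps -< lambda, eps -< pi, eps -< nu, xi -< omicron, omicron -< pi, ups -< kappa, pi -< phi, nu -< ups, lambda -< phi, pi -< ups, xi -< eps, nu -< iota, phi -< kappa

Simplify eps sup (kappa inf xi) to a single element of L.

eps

kappa ∧ xi = xi
eps ∨ xi = eps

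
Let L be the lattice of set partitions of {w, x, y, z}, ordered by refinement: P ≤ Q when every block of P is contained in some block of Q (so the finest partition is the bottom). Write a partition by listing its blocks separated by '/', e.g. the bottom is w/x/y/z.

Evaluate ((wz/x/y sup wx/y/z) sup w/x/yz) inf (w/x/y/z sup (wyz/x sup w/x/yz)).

wz/x/y ∨ wx/y/z = wxz/y
wxz/y ∨ w/x/yz = wxyz
wyz/x ∨ w/x/yz = wyz/x
w/x/y/z ∨ wyz/x = wyz/x
wxyz ∧ wyz/x = wyz/x

wyz/x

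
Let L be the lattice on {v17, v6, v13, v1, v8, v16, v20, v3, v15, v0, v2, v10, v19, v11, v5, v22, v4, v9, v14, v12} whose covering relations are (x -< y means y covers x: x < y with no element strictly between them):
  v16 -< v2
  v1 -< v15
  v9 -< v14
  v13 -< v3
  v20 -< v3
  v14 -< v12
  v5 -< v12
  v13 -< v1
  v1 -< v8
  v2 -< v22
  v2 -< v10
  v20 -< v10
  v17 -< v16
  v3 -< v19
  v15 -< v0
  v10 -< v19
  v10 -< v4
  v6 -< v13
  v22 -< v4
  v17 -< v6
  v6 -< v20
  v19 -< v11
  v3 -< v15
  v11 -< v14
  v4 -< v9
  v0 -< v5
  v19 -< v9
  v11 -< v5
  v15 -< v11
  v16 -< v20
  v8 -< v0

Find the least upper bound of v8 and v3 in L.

v0

Common upper bounds of {v8, v3}: v0, v12, v5.
The least among these is v0.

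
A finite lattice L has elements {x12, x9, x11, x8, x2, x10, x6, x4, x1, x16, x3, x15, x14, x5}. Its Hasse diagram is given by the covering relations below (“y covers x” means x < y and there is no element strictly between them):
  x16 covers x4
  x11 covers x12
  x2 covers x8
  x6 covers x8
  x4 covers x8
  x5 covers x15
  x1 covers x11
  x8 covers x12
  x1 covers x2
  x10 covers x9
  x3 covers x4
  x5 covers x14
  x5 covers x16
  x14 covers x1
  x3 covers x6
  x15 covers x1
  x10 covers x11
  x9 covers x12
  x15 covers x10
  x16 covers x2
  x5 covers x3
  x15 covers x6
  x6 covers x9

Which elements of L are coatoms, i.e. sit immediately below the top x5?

The coatoms are exactly the elements covered by x5: x14, x15, x16, x3.

x14, x15, x16, x3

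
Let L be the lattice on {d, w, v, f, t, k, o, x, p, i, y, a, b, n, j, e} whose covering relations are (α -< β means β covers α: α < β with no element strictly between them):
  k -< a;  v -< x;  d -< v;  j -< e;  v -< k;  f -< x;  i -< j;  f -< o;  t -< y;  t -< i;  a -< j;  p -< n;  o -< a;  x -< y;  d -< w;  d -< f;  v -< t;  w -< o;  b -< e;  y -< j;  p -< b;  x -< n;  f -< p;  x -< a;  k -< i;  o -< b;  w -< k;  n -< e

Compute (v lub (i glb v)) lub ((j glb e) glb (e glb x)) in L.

i ∧ v = v
v ∨ v = v
j ∧ e = j
e ∧ x = x
j ∧ x = x
v ∨ x = x

x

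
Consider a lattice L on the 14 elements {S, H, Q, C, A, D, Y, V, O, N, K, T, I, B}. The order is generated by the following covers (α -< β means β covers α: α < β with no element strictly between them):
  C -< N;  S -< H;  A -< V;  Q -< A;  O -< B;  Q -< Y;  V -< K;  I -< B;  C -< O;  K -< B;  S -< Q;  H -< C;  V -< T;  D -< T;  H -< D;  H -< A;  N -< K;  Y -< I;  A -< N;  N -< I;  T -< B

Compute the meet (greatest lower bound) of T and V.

Common lower bounds of {T, V}: A, H, Q, S, V.
The greatest among these is V.

V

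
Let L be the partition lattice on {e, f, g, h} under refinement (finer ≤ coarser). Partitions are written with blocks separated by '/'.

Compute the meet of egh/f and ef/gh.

Common lower bounds of {egh/f, ef/gh}: e/f/g/h, e/f/gh.
The greatest among these is e/f/gh.

e/f/gh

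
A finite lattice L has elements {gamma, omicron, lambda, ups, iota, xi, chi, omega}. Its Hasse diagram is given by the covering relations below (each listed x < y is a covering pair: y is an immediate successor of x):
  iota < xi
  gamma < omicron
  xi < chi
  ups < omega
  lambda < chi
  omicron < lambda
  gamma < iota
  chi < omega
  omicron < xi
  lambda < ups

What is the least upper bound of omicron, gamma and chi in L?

Common upper bounds of {omicron, gamma, chi}: chi, omega.
The least among these is chi.

chi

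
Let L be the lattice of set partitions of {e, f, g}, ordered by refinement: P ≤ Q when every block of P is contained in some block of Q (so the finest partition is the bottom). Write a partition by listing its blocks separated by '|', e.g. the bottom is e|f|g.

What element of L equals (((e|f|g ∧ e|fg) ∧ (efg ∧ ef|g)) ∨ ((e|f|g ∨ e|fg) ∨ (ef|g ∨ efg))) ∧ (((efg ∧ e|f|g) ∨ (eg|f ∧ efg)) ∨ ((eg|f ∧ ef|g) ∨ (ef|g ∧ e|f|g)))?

e|f|g ∧ e|fg = e|f|g
efg ∧ ef|g = ef|g
e|f|g ∧ ef|g = e|f|g
e|f|g ∨ e|fg = e|fg
ef|g ∨ efg = efg
e|fg ∨ efg = efg
e|f|g ∨ efg = efg
efg ∧ e|f|g = e|f|g
eg|f ∧ efg = eg|f
e|f|g ∨ eg|f = eg|f
eg|f ∧ ef|g = e|f|g
ef|g ∧ e|f|g = e|f|g
e|f|g ∨ e|f|g = e|f|g
eg|f ∨ e|f|g = eg|f
efg ∧ eg|f = eg|f

eg|f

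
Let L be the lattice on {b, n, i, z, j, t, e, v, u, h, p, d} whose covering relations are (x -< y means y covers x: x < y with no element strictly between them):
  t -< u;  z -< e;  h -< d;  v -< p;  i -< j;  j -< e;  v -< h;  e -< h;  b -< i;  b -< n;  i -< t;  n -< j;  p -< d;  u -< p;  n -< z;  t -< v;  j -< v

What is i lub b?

i

Common upper bounds of {i, b}: d, e, h, i, j, p, t, u, v.
The least among these is i.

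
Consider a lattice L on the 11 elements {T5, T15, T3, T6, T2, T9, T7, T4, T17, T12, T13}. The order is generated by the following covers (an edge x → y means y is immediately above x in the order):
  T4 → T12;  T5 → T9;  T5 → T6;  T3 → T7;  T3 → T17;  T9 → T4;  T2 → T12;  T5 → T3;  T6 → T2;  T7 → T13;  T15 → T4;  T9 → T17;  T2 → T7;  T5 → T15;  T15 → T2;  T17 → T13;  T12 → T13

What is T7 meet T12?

T2

Common lower bounds of {T7, T12}: T15, T2, T5, T6.
The greatest among these is T2.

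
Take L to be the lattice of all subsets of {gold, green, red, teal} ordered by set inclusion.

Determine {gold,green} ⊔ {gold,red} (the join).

Common upper bounds of {{gold,green}, {gold,red}}: {gold,green,red,teal}, {gold,green,red}.
The least among these is {gold,green,red}.

{gold,green,red}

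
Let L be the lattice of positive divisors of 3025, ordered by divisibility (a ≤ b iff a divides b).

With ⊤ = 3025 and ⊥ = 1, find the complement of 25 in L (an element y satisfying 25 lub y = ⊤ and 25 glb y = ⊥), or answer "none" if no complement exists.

121

Need y with 25 ∨ y = 3025 and 25 ∧ y = 1.
Checking each element gives: 121.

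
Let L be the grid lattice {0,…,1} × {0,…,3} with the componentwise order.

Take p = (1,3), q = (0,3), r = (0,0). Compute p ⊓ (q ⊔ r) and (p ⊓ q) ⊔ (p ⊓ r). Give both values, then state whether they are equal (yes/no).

q ⊔ r = (0,3), so p ⊓ (q ⊔ r) = (1,3) ⊓ (0,3) = (0,3).
p ⊓ q = (0,3) and p ⊓ r = (0,0), so (p ⊓ q) ⊔ (p ⊓ r) = (0,3) ⊔ (0,0) = (0,3).
Equal: yes.

(0,3); (0,3); yes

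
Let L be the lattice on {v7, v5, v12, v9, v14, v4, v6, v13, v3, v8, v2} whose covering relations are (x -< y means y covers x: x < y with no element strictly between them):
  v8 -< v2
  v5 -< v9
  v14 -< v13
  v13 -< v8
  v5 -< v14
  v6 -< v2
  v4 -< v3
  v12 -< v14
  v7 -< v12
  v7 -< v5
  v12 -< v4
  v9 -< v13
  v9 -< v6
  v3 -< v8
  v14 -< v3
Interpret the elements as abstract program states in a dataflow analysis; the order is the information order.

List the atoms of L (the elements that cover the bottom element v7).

The atoms are exactly the elements that cover v7: v12, v5.

v12, v5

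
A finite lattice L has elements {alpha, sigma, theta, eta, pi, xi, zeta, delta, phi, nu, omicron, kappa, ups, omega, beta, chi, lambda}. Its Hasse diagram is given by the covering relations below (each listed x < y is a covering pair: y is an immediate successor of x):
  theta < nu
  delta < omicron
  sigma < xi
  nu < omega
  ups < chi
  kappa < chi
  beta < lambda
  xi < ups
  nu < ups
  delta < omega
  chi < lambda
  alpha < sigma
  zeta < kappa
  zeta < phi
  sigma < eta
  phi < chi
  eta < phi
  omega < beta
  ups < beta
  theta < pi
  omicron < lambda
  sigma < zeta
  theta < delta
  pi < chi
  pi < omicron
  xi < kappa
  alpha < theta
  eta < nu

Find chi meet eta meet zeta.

Common lower bounds of {chi, eta, zeta}: alpha, sigma.
The greatest among these is sigma.

sigma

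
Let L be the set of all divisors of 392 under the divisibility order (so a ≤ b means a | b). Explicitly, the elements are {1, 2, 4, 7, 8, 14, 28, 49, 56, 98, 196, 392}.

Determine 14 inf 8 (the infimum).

2

In the divisibility order, the meet is the greatest common divisor: gcd(14, 8) = 2.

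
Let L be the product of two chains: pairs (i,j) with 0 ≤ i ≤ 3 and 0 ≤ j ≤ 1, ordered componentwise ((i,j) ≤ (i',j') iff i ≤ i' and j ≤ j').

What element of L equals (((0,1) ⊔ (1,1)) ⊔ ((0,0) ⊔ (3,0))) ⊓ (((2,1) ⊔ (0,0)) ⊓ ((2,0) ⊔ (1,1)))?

(2,1)

(0,1) ∨ (1,1) = (1,1)
(0,0) ∨ (3,0) = (3,0)
(1,1) ∨ (3,0) = (3,1)
(2,1) ∨ (0,0) = (2,1)
(2,0) ∨ (1,1) = (2,1)
(2,1) ∧ (2,1) = (2,1)
(3,1) ∧ (2,1) = (2,1)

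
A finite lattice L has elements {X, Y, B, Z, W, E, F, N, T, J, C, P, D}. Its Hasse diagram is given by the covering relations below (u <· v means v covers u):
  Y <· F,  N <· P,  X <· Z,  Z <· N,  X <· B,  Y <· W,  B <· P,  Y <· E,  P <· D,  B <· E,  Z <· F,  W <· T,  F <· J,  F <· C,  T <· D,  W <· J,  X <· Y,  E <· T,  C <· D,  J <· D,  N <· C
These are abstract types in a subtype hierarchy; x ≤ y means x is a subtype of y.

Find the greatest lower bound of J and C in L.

Common lower bounds of {J, C}: F, X, Y, Z.
The greatest among these is F.

F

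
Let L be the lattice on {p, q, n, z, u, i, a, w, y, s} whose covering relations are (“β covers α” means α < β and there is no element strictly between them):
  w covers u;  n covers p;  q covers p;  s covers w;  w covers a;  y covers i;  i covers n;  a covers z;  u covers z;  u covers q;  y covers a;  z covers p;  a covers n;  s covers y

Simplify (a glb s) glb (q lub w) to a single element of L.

a

a ∧ s = a
q ∨ w = w
a ∧ w = a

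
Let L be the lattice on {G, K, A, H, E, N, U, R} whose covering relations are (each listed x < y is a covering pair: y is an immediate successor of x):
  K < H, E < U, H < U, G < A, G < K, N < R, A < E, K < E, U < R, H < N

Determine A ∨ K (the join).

E

Common upper bounds of {A, K}: E, R, U.
The least among these is E.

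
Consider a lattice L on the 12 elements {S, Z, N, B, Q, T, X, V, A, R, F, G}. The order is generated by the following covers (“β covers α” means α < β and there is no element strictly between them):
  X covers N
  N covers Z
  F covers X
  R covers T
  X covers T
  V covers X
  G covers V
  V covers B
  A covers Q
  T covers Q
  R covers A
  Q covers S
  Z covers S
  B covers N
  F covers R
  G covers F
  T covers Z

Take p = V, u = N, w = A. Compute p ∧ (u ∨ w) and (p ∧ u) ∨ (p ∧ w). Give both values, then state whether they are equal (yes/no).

X; X; yes

u ∨ w = F, so p ∧ (u ∨ w) = V ∧ F = X.
p ∧ u = N and p ∧ w = Q, so (p ∧ u) ∨ (p ∧ w) = N ∨ Q = X.
Equal: yes.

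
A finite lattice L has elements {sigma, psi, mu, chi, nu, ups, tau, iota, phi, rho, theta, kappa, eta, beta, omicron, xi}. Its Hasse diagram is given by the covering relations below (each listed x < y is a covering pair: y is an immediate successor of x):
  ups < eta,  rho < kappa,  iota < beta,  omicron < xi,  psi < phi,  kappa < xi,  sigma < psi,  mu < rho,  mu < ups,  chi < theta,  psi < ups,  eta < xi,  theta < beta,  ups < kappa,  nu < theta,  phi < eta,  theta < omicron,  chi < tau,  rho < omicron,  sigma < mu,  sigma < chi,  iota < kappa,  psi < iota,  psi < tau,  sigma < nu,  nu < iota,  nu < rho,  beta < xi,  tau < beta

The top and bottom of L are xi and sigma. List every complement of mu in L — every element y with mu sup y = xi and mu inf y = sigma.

Need y with mu ∨ y = xi and mu ∧ y = sigma.
Checking each element gives: beta, tau.

beta, tau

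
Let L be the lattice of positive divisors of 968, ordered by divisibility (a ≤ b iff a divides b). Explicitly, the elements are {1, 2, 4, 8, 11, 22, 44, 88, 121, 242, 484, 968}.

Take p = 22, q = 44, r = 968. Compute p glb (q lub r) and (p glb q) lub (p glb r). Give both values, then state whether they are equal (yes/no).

22; 22; yes

q lub r = 968, so p glb (q lub r) = 22 glb 968 = 22.
p glb q = 22 and p glb r = 22, so (p glb q) lub (p glb r) = 22 lub 22 = 22.
Equal: yes.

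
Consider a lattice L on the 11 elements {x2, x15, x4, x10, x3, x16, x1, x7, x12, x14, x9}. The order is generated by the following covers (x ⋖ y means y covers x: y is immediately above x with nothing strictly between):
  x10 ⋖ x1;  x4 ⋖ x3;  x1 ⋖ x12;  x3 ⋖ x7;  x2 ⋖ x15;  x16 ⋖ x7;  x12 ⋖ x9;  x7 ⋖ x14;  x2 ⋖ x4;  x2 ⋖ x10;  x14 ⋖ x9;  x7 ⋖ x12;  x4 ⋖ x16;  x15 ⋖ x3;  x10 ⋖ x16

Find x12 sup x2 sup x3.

x12

Common upper bounds of {x12, x2, x3}: x12, x9.
The least among these is x12.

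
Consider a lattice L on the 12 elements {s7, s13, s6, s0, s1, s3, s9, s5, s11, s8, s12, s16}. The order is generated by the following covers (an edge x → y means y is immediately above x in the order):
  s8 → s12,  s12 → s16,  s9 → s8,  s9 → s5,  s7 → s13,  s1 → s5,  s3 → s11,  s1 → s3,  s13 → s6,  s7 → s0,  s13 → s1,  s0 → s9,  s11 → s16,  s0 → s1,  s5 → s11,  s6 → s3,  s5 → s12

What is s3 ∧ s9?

s0

Common lower bounds of {s3, s9}: s0, s7.
The greatest among these is s0.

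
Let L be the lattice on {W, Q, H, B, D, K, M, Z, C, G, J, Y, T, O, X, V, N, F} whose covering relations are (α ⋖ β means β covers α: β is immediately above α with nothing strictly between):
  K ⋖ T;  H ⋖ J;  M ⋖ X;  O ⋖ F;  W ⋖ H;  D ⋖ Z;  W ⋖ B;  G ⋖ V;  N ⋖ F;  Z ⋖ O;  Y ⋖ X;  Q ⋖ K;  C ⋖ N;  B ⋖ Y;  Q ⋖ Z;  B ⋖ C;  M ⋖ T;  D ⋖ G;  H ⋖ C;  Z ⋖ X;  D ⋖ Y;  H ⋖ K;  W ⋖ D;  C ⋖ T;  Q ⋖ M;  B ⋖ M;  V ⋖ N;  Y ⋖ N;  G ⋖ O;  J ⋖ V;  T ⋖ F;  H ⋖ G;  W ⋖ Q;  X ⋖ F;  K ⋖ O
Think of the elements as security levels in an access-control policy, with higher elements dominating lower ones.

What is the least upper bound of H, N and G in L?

Common upper bounds of {H, N, G}: F, N.
The least among these is N.

N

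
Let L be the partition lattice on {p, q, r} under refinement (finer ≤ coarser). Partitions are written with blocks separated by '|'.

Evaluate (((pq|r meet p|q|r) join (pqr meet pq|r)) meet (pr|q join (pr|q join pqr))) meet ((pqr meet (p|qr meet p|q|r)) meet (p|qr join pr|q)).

pq|r ∧ p|q|r = p|q|r
pqr ∧ pq|r = pq|r
p|q|r ∨ pq|r = pq|r
pr|q ∨ pqr = pqr
pr|q ∨ pqr = pqr
pq|r ∧ pqr = pq|r
p|qr ∧ p|q|r = p|q|r
pqr ∧ p|q|r = p|q|r
p|qr ∨ pr|q = pqr
p|q|r ∧ pqr = p|q|r
pq|r ∧ p|q|r = p|q|r

p|q|r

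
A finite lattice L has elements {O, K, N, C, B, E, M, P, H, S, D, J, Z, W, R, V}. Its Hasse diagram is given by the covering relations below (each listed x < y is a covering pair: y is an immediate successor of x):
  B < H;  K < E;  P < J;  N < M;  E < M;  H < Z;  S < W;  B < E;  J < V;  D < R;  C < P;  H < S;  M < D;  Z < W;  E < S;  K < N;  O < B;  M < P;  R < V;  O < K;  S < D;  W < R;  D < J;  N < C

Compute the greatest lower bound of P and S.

Common lower bounds of {P, S}: B, E, K, O.
The greatest among these is E.

E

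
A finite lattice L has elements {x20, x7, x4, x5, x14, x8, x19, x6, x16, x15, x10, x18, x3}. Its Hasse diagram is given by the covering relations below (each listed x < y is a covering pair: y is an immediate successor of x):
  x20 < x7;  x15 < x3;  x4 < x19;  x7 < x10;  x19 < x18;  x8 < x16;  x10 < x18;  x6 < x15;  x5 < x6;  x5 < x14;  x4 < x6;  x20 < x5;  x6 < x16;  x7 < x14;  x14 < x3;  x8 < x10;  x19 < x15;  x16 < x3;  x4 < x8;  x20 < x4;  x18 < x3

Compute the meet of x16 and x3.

Common lower bounds of {x16, x3}: x16, x20, x4, x5, x6, x8.
The greatest among these is x16.

x16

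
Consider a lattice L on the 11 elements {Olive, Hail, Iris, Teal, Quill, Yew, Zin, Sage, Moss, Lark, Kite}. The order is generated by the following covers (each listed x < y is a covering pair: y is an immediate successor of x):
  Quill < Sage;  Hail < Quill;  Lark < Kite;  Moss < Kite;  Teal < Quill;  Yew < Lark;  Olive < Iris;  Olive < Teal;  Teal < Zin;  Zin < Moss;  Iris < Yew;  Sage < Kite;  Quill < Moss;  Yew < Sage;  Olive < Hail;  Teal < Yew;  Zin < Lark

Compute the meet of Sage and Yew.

Yew

Common lower bounds of {Sage, Yew}: Iris, Olive, Teal, Yew.
The greatest among these is Yew.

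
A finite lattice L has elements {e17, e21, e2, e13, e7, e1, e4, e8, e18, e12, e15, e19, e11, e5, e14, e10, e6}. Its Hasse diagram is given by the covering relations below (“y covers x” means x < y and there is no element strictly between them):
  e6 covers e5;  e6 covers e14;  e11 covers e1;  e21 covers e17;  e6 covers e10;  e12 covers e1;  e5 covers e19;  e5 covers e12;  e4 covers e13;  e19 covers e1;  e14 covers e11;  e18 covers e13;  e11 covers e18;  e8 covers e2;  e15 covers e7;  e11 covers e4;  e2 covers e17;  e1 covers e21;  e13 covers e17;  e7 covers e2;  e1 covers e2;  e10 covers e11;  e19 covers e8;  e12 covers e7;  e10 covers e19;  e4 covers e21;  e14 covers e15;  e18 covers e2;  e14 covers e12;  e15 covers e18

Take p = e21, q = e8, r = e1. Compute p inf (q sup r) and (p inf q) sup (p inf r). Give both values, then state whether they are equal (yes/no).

e21; e21; yes

q sup r = e19, so p inf (q sup r) = e21 inf e19 = e21.
p inf q = e17 and p inf r = e21, so (p inf q) sup (p inf r) = e17 sup e21 = e21.
Equal: yes.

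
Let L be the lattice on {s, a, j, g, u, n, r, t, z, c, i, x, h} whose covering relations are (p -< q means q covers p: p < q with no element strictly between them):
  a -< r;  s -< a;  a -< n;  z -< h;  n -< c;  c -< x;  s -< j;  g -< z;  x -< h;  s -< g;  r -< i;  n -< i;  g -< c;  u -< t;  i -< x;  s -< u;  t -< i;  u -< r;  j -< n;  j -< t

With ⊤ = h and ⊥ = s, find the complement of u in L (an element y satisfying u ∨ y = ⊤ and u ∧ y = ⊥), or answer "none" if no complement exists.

z

Need y with u ∨ y = h and u ∧ y = s.
Checking each element gives: z.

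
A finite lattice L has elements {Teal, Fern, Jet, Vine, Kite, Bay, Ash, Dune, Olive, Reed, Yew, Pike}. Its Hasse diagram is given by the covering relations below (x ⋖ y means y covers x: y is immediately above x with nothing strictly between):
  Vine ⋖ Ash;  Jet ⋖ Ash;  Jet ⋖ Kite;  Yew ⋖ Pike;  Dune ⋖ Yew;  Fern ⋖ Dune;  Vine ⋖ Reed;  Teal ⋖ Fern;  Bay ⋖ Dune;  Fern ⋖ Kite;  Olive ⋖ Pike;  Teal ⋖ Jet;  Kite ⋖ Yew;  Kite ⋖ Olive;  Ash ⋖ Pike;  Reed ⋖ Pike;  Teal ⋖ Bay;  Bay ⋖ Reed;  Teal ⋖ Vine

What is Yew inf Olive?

Common lower bounds of {Yew, Olive}: Fern, Jet, Kite, Teal.
The greatest among these is Kite.

Kite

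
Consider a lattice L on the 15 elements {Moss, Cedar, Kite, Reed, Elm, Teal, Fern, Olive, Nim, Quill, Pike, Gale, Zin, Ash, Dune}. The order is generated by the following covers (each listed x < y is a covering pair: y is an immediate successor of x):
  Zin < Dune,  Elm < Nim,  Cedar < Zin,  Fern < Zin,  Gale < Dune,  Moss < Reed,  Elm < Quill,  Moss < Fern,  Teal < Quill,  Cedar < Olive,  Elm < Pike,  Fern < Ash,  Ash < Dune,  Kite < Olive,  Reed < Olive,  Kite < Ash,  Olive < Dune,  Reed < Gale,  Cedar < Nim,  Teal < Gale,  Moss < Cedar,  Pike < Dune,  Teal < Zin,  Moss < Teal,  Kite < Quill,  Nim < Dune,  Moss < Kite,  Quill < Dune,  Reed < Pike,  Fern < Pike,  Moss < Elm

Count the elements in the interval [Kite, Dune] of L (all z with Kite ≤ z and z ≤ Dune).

5

The interval [Kite, Dune] = {Ash, Dune, Kite, Olive, Quill}, which has 5 elements.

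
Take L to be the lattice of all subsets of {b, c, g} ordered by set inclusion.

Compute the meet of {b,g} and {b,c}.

{b}

Common lower bounds of {{b,g}, {b,c}}: {b}, ∅.
The greatest among these is {b}.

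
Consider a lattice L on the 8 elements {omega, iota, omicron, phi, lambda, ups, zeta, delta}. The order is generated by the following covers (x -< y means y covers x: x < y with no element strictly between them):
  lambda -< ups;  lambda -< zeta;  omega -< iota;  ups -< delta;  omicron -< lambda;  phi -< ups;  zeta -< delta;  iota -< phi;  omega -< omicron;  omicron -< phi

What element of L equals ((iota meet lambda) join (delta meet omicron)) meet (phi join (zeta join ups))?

iota ∧ lambda = omega
delta ∧ omicron = omicron
omega ∨ omicron = omicron
zeta ∨ ups = delta
phi ∨ delta = delta
omicron ∧ delta = omicron

omicron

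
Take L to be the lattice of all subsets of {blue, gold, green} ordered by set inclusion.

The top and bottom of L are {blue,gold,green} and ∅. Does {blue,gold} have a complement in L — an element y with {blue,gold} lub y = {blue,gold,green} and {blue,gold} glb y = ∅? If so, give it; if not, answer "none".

Need y with {blue,gold} ∨ y = {blue,gold,green} and {blue,gold} ∧ y = ∅.
Checking each element gives: {green}.

{green}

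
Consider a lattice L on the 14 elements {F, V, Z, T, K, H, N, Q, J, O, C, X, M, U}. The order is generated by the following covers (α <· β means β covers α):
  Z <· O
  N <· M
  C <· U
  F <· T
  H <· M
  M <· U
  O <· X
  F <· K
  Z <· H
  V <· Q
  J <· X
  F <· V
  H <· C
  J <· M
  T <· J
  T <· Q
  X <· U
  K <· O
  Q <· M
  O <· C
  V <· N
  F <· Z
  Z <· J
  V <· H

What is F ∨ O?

O

Common upper bounds of {F, O}: C, O, U, X.
The least among these is O.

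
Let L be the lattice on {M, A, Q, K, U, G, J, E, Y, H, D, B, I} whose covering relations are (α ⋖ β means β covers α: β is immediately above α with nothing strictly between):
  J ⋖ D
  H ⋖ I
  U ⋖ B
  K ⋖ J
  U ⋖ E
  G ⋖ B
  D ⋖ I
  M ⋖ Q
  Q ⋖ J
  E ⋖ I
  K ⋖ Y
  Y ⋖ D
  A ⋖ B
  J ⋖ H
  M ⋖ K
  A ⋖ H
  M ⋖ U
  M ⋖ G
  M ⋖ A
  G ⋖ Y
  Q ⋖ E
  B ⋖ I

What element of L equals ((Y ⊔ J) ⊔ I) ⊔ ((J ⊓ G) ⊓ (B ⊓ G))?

Y ∨ J = D
D ∨ I = I
J ∧ G = M
B ∧ G = G
M ∧ G = M
I ∨ M = I

I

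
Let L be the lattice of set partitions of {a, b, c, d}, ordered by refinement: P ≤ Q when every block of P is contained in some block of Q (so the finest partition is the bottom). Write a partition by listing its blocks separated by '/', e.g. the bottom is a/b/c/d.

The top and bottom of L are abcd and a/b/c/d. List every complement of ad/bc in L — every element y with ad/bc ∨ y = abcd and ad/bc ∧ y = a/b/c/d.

a/b/cd, a/bd/c, ab/c/d, ab/cd, ac/b/d, ac/bd

Need y with ad/bc ∨ y = abcd and ad/bc ∧ y = a/b/c/d.
Checking each element gives: a/b/cd, a/bd/c, ab/c/d, ab/cd, ac/b/d, ac/bd.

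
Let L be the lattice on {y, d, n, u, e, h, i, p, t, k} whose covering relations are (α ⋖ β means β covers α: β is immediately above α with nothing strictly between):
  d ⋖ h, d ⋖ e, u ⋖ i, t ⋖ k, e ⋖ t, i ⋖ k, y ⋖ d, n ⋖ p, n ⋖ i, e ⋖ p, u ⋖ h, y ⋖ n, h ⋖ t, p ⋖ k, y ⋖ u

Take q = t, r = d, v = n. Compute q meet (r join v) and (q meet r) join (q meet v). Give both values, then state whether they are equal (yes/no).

r join v = p, so q meet (r join v) = t meet p = e.
q meet r = d and q meet v = y, so (q meet r) join (q meet v) = d join y = d.
Equal: no.

e; d; no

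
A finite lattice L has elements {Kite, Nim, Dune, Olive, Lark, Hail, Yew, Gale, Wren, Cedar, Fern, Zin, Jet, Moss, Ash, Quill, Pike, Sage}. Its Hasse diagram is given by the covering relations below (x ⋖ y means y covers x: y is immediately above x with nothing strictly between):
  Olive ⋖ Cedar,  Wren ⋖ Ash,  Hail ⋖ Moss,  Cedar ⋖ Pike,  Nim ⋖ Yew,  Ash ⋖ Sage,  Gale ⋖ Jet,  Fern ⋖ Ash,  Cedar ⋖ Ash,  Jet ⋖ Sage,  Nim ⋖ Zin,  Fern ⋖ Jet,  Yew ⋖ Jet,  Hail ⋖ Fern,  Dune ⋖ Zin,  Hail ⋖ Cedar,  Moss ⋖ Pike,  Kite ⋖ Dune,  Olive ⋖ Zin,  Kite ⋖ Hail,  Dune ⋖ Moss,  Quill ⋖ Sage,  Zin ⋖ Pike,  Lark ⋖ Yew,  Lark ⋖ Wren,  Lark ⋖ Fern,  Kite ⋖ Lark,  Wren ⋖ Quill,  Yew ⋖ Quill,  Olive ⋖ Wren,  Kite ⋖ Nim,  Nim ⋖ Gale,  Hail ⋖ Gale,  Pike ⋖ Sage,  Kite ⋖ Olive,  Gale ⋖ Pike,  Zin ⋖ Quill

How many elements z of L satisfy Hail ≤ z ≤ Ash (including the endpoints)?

The interval [Hail, Ash] = {Ash, Cedar, Fern, Hail}, which has 4 elements.

4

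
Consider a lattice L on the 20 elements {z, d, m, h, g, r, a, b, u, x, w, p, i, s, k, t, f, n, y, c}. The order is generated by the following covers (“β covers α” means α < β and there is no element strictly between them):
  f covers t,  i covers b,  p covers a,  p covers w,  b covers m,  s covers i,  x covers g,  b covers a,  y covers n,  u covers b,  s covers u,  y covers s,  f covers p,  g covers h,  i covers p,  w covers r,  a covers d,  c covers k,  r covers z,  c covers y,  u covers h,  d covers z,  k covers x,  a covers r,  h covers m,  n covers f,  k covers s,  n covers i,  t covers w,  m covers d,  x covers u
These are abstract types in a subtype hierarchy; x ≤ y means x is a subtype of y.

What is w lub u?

s

Common upper bounds of {w, u}: c, k, s, y.
The least among these is s.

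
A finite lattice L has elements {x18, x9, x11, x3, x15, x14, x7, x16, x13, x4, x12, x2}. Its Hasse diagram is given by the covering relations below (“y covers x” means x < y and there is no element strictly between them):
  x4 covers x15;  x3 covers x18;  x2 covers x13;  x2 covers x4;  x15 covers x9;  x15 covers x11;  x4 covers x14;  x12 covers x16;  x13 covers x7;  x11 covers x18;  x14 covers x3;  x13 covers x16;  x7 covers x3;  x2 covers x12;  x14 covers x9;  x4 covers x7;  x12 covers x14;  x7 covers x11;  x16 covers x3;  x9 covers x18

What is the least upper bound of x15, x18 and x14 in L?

x4

Common upper bounds of {x15, x18, x14}: x2, x4.
The least among these is x4.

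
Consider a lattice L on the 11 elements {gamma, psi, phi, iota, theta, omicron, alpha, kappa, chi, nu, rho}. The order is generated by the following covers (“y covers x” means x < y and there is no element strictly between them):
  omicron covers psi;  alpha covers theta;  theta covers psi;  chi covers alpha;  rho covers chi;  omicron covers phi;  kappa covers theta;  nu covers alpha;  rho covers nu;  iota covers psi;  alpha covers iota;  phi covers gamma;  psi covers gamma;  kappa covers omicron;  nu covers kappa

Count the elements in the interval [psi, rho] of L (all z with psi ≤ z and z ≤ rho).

9

The interval [psi, rho] = {alpha, chi, iota, kappa, nu, omicron, psi, rho, theta}, which has 9 elements.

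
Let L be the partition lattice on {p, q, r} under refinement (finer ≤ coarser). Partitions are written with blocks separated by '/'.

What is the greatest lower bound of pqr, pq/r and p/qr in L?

p/q/r

The meet (common refinement) of pqr, pq/r, p/qr intersects blocks pairwise, giving p/q/r.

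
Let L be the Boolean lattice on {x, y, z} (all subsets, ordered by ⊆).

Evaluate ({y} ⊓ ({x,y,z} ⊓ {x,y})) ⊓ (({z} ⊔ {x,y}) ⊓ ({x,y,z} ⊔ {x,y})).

{x,y,z} ∧ {x,y} = {x,y}
{y} ∧ {x,y} = {y}
{z} ∨ {x,y} = {x,y,z}
{x,y,z} ∨ {x,y} = {x,y,z}
{x,y,z} ∧ {x,y,z} = {x,y,z}
{y} ∧ {x,y,z} = {y}

{y}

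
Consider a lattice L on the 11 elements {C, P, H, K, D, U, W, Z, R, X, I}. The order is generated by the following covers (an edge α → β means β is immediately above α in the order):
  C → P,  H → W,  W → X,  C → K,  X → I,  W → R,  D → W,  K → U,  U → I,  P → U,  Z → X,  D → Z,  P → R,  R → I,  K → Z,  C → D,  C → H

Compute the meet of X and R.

Common lower bounds of {X, R}: C, D, H, W.
The greatest among these is W.

W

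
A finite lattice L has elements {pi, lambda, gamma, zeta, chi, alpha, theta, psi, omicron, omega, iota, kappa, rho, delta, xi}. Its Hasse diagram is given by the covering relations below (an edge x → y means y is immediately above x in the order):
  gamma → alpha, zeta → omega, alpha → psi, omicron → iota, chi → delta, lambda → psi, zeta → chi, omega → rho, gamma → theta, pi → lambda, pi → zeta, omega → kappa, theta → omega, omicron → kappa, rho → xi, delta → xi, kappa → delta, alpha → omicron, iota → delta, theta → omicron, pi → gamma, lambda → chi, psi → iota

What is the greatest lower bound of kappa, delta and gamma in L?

Common lower bounds of {kappa, delta, gamma}: gamma, pi.
The greatest among these is gamma.

gamma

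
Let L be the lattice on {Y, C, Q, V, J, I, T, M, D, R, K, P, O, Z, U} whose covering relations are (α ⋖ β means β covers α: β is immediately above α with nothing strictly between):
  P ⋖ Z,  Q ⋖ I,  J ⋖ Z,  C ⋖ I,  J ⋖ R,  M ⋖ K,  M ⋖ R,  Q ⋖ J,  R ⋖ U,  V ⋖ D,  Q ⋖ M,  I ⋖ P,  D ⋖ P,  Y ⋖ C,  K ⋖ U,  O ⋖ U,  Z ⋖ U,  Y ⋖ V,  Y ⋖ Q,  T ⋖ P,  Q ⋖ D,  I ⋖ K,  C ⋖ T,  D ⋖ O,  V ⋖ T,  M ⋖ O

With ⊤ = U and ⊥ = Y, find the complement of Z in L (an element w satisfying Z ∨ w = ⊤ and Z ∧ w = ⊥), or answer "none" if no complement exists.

For every candidate w, either Z ∨ w ≠ U or Z ∧ w ≠ Y; no complement exists.

none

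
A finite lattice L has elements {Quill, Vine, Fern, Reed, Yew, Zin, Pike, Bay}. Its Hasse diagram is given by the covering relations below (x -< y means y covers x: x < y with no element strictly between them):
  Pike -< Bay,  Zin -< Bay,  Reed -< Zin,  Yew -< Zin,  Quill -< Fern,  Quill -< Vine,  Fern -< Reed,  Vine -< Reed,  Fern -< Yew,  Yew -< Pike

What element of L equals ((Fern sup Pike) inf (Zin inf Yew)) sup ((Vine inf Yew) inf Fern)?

Fern ∨ Pike = Pike
Zin ∧ Yew = Yew
Pike ∧ Yew = Yew
Vine ∧ Yew = Quill
Quill ∧ Fern = Quill
Yew ∨ Quill = Yew

Yew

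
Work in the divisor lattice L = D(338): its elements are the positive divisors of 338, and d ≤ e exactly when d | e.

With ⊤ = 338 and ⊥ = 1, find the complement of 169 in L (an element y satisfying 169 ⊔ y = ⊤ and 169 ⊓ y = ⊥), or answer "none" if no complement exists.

2

Need y with 169 ∨ y = 338 and 169 ∧ y = 1.
Checking each element gives: 2.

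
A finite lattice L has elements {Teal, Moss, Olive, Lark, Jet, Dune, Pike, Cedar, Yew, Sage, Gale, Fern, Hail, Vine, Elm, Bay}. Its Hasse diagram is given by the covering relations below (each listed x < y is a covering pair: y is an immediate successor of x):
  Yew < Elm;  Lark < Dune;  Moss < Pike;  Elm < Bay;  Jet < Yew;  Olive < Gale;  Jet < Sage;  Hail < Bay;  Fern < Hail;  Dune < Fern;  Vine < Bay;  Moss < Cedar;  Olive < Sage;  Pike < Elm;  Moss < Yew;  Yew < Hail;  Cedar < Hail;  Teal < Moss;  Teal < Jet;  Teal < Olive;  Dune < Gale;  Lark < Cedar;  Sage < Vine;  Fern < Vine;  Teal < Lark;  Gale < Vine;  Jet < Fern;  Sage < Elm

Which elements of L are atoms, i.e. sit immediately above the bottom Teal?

The atoms are exactly the elements that cover Teal: Jet, Lark, Moss, Olive.

Jet, Lark, Moss, Olive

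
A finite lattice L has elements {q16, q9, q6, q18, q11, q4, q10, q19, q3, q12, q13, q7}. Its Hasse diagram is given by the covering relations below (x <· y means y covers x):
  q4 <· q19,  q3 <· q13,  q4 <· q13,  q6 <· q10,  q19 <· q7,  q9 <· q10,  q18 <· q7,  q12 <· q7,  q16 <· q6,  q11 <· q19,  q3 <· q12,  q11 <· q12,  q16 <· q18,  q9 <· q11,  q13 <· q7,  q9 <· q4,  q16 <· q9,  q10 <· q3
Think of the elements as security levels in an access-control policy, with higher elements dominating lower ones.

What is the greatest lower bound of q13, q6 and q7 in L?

Common lower bounds of {q13, q6, q7}: q16, q6.
The greatest among these is q6.

q6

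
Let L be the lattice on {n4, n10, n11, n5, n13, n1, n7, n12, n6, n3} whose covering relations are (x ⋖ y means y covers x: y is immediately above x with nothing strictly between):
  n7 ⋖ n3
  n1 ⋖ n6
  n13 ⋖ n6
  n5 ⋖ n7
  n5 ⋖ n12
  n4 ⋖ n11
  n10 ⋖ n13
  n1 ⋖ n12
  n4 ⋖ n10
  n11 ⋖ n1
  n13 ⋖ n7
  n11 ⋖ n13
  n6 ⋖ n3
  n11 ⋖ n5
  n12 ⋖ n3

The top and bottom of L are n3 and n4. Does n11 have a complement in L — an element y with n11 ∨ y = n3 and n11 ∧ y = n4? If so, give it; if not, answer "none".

none

For every candidate y, either n11 ∨ y ≠ n3 or n11 ∧ y ≠ n4; no complement exists.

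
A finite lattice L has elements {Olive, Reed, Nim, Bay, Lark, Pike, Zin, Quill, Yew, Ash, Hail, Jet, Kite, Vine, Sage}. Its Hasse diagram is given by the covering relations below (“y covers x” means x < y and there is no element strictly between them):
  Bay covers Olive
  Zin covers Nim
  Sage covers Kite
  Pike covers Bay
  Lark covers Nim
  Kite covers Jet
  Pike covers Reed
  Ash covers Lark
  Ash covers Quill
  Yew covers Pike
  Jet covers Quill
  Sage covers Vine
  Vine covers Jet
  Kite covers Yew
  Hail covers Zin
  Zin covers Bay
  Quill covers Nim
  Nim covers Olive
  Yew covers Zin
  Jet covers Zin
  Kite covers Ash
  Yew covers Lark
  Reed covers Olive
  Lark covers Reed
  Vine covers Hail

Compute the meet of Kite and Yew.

Yew

Common lower bounds of {Kite, Yew}: Bay, Lark, Nim, Olive, Pike, Reed, Yew, Zin.
The greatest among these is Yew.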